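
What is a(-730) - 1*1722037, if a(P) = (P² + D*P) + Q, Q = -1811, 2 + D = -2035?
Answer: 296062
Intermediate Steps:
D = -2037 (D = -2 - 2035 = -2037)
a(P) = -1811 + P² - 2037*P (a(P) = (P² - 2037*P) - 1811 = -1811 + P² - 2037*P)
a(-730) - 1*1722037 = (-1811 + (-730)² - 2037*(-730)) - 1*1722037 = (-1811 + 532900 + 1487010) - 1722037 = 2018099 - 1722037 = 296062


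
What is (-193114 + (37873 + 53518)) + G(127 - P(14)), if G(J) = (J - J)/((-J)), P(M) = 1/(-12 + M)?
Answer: -101723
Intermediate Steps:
G(J) = 0 (G(J) = 0*(-1/J) = 0)
(-193114 + (37873 + 53518)) + G(127 - P(14)) = (-193114 + (37873 + 53518)) + 0 = (-193114 + 91391) + 0 = -101723 + 0 = -101723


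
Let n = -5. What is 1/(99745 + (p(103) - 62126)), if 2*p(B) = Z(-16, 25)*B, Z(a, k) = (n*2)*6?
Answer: 1/34529 ≈ 2.8961e-5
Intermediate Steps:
Z(a, k) = -60 (Z(a, k) = -5*2*6 = -10*6 = -60)
p(B) = -30*B (p(B) = (-60*B)/2 = -30*B)
1/(99745 + (p(103) - 62126)) = 1/(99745 + (-30*103 - 62126)) = 1/(99745 + (-3090 - 62126)) = 1/(99745 - 65216) = 1/34529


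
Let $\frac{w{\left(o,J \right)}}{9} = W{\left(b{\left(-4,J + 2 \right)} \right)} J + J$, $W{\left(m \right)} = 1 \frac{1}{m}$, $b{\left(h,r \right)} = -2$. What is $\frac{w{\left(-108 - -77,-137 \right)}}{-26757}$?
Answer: $\frac{137}{5946} \approx 0.023041$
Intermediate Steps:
$W{\left(m \right)} = \frac{1}{m}$
$w{\left(o,J \right)} = \frac{9 J}{2}$ ($w{\left(o,J \right)} = 9 \left(\frac{J}{-2} + J\right) = 9 \left(- \frac{J}{2} + J\right) = 9 \frac{J}{2} = \frac{9 J}{2}$)
$\frac{w{\left(-108 - -77,-137 \right)}}{-26757} = \frac{\frac{9}{2} \left(-137\right)}{-26757} = \left(- \frac{1233}{2}\right) \left(- \frac{1}{26757}\right) = \frac{137}{5946}$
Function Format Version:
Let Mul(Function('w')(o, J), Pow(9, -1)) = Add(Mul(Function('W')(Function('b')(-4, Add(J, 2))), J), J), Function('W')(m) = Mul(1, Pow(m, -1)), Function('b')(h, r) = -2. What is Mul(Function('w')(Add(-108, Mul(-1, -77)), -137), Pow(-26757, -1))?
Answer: Rational(137, 5946) ≈ 0.023041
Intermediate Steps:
Function('W')(m) = Pow(m, -1)
Function('w')(o, J) = Mul(Rational(9, 2), J) (Function('w')(o, J) = Mul(9, Add(Mul(Pow(-2, -1), J), J)) = Mul(9, Add(Mul(Rational(-1, 2), J), J)) = Mul(9, Mul(Rational(1, 2), J)) = Mul(Rational(9, 2), J))
Mul(Function('w')(Add(-108, Mul(-1, -77)), -137), Pow(-26757, -1)) = Mul(Mul(Rational(9, 2), -137), Pow(-26757, -1)) = Mul(Rational(-1233, 2), Rational(-1, 26757)) = Rational(137, 5946)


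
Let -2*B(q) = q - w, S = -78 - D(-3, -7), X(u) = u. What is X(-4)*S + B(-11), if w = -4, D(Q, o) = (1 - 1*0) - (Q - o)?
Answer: 607/2 ≈ 303.50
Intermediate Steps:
D(Q, o) = 1 + o - Q (D(Q, o) = (1 + 0) + (o - Q) = 1 + (o - Q) = 1 + o - Q)
S = -75 (S = -78 - (1 - 7 - 1*(-3)) = -78 - (1 - 7 + 3) = -78 - 1*(-3) = -78 + 3 = -75)
B(q) = -2 - q/2 (B(q) = -(q - 1*(-4))/2 = -(q + 4)/2 = -(4 + q)/2 = -2 - q/2)
X(-4)*S + B(-11) = -4*(-75) + (-2 - 1/2*(-11)) = 300 + (-2 + 11/2) = 300 + 7/2 = 607/2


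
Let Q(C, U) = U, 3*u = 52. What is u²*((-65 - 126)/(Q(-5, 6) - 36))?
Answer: 258232/135 ≈ 1912.8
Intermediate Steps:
u = 52/3 (u = (⅓)*52 = 52/3 ≈ 17.333)
u²*((-65 - 126)/(Q(-5, 6) - 36)) = (52/3)²*((-65 - 126)/(6 - 36)) = 2704*(-191/(-30))/9 = 2704*(-191*(-1/30))/9 = (2704/9)*(191/30) = 258232/135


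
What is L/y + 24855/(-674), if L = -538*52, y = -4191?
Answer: -85311481/2824734 ≈ -30.202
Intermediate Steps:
L = -27976
L/y + 24855/(-674) = -27976/(-4191) + 24855/(-674) = -27976*(-1/4191) + 24855*(-1/674) = 27976/4191 - 24855/674 = -85311481/2824734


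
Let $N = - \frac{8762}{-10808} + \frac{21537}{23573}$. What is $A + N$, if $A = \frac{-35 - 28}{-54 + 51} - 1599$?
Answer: $- \frac{200799381115}{127388492} \approx -1576.3$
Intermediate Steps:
$N = \frac{219659261}{127388492}$ ($N = \left(-8762\right) \left(- \frac{1}{10808}\right) + 21537 \cdot \frac{1}{23573} = \frac{4381}{5404} + \frac{21537}{23573} = \frac{219659261}{127388492} \approx 1.7243$)
$A = -1578$ ($A = - \frac{63}{-3} - 1599 = \left(-63\right) \left(- \frac{1}{3}\right) - 1599 = 21 - 1599 = -1578$)
$A + N = -1578 + \frac{219659261}{127388492} = - \frac{200799381115}{127388492}$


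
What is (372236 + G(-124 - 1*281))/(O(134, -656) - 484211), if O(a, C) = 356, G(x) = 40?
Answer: -124092/161285 ≈ -0.76940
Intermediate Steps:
(372236 + G(-124 - 1*281))/(O(134, -656) - 484211) = (372236 + 40)/(356 - 484211) = 372276/(-483855) = 372276*(-1/483855) = -124092/161285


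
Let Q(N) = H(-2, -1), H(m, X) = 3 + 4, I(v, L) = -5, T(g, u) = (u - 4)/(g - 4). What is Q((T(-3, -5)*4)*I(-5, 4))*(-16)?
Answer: -112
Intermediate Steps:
T(g, u) = (-4 + u)/(-4 + g)
H(m, X) = 7
Q(N) = 7
Q((T(-3, -5)*4)*I(-5, 4))*(-16) = 7*(-16) = -112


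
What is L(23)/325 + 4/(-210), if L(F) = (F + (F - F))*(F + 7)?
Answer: 2872/1365 ≈ 2.1040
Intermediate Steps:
L(F) = F*(7 + F) (L(F) = (F + 0)*(7 + F) = F*(7 + F))
L(23)/325 + 4/(-210) = (23*(7 + 23))/325 + 4/(-210) = (23*30)*(1/325) + 4*(-1/210) = 690*(1/325) - 2/105 = 138/65 - 2/105 = 2872/1365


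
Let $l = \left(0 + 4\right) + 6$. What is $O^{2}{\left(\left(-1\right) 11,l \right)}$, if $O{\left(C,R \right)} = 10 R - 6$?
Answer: $8836$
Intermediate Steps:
$l = 10$ ($l = 4 + 6 = 10$)
$O{\left(C,R \right)} = -6 + 10 R$
$O^{2}{\left(\left(-1\right) 11,l \right)} = \left(-6 + 10 \cdot 10\right)^{2} = \left(-6 + 100\right)^{2} = 94^{2} = 8836$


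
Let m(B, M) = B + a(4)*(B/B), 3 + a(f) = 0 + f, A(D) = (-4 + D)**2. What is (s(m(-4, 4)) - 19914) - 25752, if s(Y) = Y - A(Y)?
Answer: -45718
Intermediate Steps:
a(f) = -3 + f (a(f) = -3 + (0 + f) = -3 + f)
m(B, M) = 1 + B (m(B, M) = B + (-3 + 4)*(B/B) = B + 1*1 = B + 1 = 1 + B)
s(Y) = Y - (-4 + Y)**2
(s(m(-4, 4)) - 19914) - 25752 = (((1 - 4) - (-4 + (1 - 4))**2) - 19914) - 25752 = ((-3 - (-4 - 3)**2) - 19914) - 25752 = ((-3 - 1*(-7)**2) - 19914) - 25752 = ((-3 - 1*49) - 19914) - 25752 = ((-3 - 49) - 19914) - 25752 = (-52 - 19914) - 25752 = -19966 - 25752 = -45718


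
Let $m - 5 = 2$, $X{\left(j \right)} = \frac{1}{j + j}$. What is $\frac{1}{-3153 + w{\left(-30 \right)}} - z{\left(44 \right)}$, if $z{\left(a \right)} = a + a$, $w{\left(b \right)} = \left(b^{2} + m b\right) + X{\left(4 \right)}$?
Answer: $- \frac{1733872}{19703} \approx -88.0$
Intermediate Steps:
$X{\left(j \right)} = \frac{1}{2 j}$
$m = 7$ ($m = 5 + 2 = 7$)
$w{\left(b \right)} = \frac{1}{8} + b^{2} + 7 b$ ($w{\left(b \right)} = \left(b^{2} + 7 b\right) + \frac{1}{2 \cdot 4} = \left(b^{2} + 7 b\right) + \frac{1}{2} \cdot \frac{1}{4} = \left(b^{2} + 7 b\right) + \frac{1}{8} = \frac{1}{8} + b^{2} + 7 b$)
$z{\left(a \right)} = 2 a$
$\frac{1}{-3153 + w{\left(-30 \right)}} - z{\left(44 \right)} = \frac{1}{-3153 + \left(\frac{1}{8} + \left(-30\right)^{2} + 7 \left(-30\right)\right)} - 2 \cdot 44 = \frac{1}{-3153 + \left(\frac{1}{8} + 900 - 210\right)} - 88 = \frac{1}{-3153 + \frac{5521}{8}} - 88 = \frac{1}{- \frac{19703}{8}} - 88 = - \frac{8}{19703} - 88 = - \frac{1733872}{19703}$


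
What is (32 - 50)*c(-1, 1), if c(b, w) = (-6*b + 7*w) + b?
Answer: -216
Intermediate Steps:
c(b, w) = -5*b + 7*w
(32 - 50)*c(-1, 1) = (32 - 50)*(-5*(-1) + 7*1) = -18*(5 + 7) = -18*12 = -216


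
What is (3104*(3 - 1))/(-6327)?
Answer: -6208/6327 ≈ -0.98119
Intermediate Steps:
(3104*(3 - 1))/(-6327) = (3104*2)*(-1/6327) = 6208*(-1/6327) = -6208/6327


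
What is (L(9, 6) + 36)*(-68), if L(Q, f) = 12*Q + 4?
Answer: -10064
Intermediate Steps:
L(Q, f) = 4 + 12*Q
(L(9, 6) + 36)*(-68) = ((4 + 12*9) + 36)*(-68) = ((4 + 108) + 36)*(-68) = (112 + 36)*(-68) = 148*(-68) = -10064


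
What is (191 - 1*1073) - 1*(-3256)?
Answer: 2374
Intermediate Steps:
(191 - 1*1073) - 1*(-3256) = (191 - 1073) + 3256 = -882 + 3256 = 2374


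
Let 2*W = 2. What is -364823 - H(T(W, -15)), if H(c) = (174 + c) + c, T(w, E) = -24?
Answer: -364949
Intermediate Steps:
W = 1 (W = (1/2)*2 = 1)
H(c) = 174 + 2*c
-364823 - H(T(W, -15)) = -364823 - (174 + 2*(-24)) = -364823 - (174 - 48) = -364823 - 1*126 = -364823 - 126 = -364949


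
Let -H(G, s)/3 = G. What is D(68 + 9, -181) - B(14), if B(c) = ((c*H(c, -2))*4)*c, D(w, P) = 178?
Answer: 33106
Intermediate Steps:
H(G, s) = -3*G
B(c) = -12*c³ (B(c) = ((c*(-3*c))*4)*c = (-3*c²*4)*c = (-12*c²)*c = -12*c³)
D(68 + 9, -181) - B(14) = 178 - (-12)*14³ = 178 - (-12)*2744 = 178 - 1*(-32928) = 178 + 32928 = 33106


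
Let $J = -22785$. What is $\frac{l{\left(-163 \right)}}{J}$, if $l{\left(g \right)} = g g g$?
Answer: $\frac{4330747}{22785} \approx 190.07$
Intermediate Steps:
$l{\left(g \right)} = g^{3}$ ($l{\left(g \right)} = g^{2} g = g^{3}$)
$\frac{l{\left(-163 \right)}}{J} = \frac{\left(-163\right)^{3}}{-22785} = \left(-4330747\right) \left(- \frac{1}{22785}\right) = \frac{4330747}{22785}$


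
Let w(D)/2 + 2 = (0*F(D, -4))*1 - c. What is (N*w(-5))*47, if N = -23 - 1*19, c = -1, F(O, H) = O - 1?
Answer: 3948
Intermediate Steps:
F(O, H) = -1 + O
N = -42 (N = -23 - 19 = -42)
w(D) = -2 (w(D) = -4 + 2*((0*(-1 + D))*1 - 1*(-1)) = -4 + 2*(0*1 + 1) = -4 + 2*(0 + 1) = -4 + 2*1 = -4 + 2 = -2)
(N*w(-5))*47 = -42*(-2)*47 = 84*47 = 3948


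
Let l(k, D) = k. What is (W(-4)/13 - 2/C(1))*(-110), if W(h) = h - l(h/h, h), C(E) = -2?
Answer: -880/13 ≈ -67.692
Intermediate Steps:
W(h) = -1 + h (W(h) = h - h/h = h - 1*1 = h - 1 = -1 + h)
(W(-4)/13 - 2/C(1))*(-110) = ((-1 - 4)/13 - 2/(-2))*(-110) = (-5*1/13 - 2*(-½))*(-110) = (-5/13 + 1)*(-110) = (8/13)*(-110) = -880/13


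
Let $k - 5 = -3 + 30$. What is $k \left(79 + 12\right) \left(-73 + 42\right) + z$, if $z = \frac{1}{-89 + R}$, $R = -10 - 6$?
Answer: $- \frac{9478561}{105} \approx -90272.0$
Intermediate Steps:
$R = -16$ ($R = -10 - 6 = -16$)
$z = - \frac{1}{105}$ ($z = \frac{1}{-89 - 16} = \frac{1}{-105} = - \frac{1}{105} \approx -0.0095238$)
$k = 32$ ($k = 5 + \left(-3 + 30\right) = 5 + 27 = 32$)
$k \left(79 + 12\right) \left(-73 + 42\right) + z = 32 \left(79 + 12\right) \left(-73 + 42\right) - \frac{1}{105} = 32 \cdot 91 \left(-31\right) - \frac{1}{105} = 32 \left(-2821\right) - \frac{1}{105} = -90272 - \frac{1}{105} = - \frac{9478561}{105}$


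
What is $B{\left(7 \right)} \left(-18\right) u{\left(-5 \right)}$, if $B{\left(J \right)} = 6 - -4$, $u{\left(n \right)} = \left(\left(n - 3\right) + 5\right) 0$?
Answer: $0$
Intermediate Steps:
$u{\left(n \right)} = 0$ ($u{\left(n \right)} = \left(\left(-3 + n\right) + 5\right) 0 = \left(2 + n\right) 0 = 0$)
$B{\left(J \right)} = 10$ ($B{\left(J \right)} = 6 + 4 = 10$)
$B{\left(7 \right)} \left(-18\right) u{\left(-5 \right)} = 10 \left(-18\right) 0 = \left(-180\right) 0 = 0$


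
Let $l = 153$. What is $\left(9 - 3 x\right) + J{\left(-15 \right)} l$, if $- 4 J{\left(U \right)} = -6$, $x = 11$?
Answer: $\frac{411}{2} \approx 205.5$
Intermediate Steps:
$J{\left(U \right)} = \frac{3}{2}$ ($J{\left(U \right)} = \left(- \frac{1}{4}\right) \left(-6\right) = \frac{3}{2}$)
$\left(9 - 3 x\right) + J{\left(-15 \right)} l = \left(9 - 33\right) + \frac{3}{2} \cdot 153 = \left(9 - 33\right) + \frac{459}{2} = -24 + \frac{459}{2} = \frac{411}{2}$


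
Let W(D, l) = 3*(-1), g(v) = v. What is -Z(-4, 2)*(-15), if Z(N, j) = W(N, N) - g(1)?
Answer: -60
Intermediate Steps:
W(D, l) = -3
Z(N, j) = -4 (Z(N, j) = -3 - 1*1 = -3 - 1 = -4)
-Z(-4, 2)*(-15) = -1*(-4)*(-15) = 4*(-15) = -60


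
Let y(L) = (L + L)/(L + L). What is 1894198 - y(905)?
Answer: 1894197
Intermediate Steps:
y(L) = 1 (y(L) = (2*L)/((2*L)) = (2*L)*(1/(2*L)) = 1)
1894198 - y(905) = 1894198 - 1*1 = 1894198 - 1 = 1894197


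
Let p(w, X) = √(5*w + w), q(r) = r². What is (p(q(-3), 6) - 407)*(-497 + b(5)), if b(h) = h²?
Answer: 192104 - 1416*√6 ≈ 1.8864e+5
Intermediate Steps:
p(w, X) = √6*√w (p(w, X) = √(6*w) = √6*√w)
(p(q(-3), 6) - 407)*(-497 + b(5)) = (√6*√((-3)²) - 407)*(-497 + 5²) = (√6*√9 - 407)*(-497 + 25) = (√6*3 - 407)*(-472) = (3*√6 - 407)*(-472) = (-407 + 3*√6)*(-472) = 192104 - 1416*√6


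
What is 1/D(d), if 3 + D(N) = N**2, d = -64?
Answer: 1/4093 ≈ 0.00024432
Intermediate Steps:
D(N) = -3 + N**2
1/D(d) = 1/(-3 + (-64)**2) = 1/(-3 + 4096) = 1/4093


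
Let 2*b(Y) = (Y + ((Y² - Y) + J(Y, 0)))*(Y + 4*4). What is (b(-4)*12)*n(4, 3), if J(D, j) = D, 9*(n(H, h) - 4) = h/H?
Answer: 3528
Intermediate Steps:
n(H, h) = 4 + h/(9*H) (n(H, h) = 4 + (h/H)/9 = 4 + h/(9*H))
b(Y) = (16 + Y)*(Y + Y²)/2 (b(Y) = ((Y + ((Y² - Y) + Y))*(Y + 4*4))/2 = ((Y + Y²)*(Y + 16))/2 = ((Y + Y²)*(16 + Y))/2 = ((16 + Y)*(Y + Y²))/2 = (16 + Y)*(Y + Y²)/2)
(b(-4)*12)*n(4, 3) = (((½)*(-4)*(16 + (-4)² + 17*(-4)))*12)*(4 + (⅑)*3/4) = (((½)*(-4)*(16 + 16 - 68))*12)*(4 + (⅑)*3*(¼)) = (((½)*(-4)*(-36))*12)*(4 + 1/12) = (72*12)*(49/12) = 864*(49/12) = 3528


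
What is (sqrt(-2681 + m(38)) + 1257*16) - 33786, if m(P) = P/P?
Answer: -13674 + 2*I*sqrt(670) ≈ -13674.0 + 51.769*I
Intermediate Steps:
m(P) = 1
(sqrt(-2681 + m(38)) + 1257*16) - 33786 = (sqrt(-2681 + 1) + 1257*16) - 33786 = (sqrt(-2680) + 20112) - 33786 = (2*I*sqrt(670) + 20112) - 33786 = (20112 + 2*I*sqrt(670)) - 33786 = -13674 + 2*I*sqrt(670)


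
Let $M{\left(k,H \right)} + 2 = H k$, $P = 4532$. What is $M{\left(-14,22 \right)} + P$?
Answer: $4222$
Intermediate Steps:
$M{\left(k,H \right)} = -2 + H k$
$M{\left(-14,22 \right)} + P = \left(-2 + 22 \left(-14\right)\right) + 4532 = \left(-2 - 308\right) + 4532 = -310 + 4532 = 4222$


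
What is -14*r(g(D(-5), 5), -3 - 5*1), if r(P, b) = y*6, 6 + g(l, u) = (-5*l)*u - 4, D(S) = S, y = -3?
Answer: 252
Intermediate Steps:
g(l, u) = -10 - 5*l*u (g(l, u) = -6 + ((-5*l)*u - 4) = -6 + (-5*l*u - 4) = -6 + (-4 - 5*l*u) = -10 - 5*l*u)
r(P, b) = -18 (r(P, b) = -3*6 = -18)
-14*r(g(D(-5), 5), -3 - 5*1) = -14*(-18) = 252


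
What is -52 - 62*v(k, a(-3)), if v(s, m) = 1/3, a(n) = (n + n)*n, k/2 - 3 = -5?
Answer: -218/3 ≈ -72.667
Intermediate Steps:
k = -4 (k = 6 + 2*(-5) = 6 - 10 = -4)
a(n) = 2*n² (a(n) = (2*n)*n = 2*n²)
v(s, m) = ⅓
-52 - 62*v(k, a(-3)) = -52 - 62*⅓ = -52 - 62/3 = -218/3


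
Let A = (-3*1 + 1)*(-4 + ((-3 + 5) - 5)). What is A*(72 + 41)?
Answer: 1582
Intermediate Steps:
A = 14 (A = (-3 + 1)*(-4 + (2 - 5)) = -2*(-4 - 3) = -2*(-7) = 14)
A*(72 + 41) = 14*(72 + 41) = 14*113 = 1582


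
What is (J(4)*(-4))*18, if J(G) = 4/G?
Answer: -72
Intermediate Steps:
(J(4)*(-4))*18 = ((4/4)*(-4))*18 = ((4*(¼))*(-4))*18 = (1*(-4))*18 = -4*18 = -72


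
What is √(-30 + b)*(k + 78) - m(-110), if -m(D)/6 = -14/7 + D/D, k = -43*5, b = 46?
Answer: -554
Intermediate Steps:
k = -215
m(D) = 6 (m(D) = -6*(-14/7 + D/D) = -6*(-14*⅐ + 1) = -6*(-2 + 1) = -6*(-1) = 6)
√(-30 + b)*(k + 78) - m(-110) = √(-30 + 46)*(-215 + 78) - 1*6 = √16*(-137) - 6 = 4*(-137) - 6 = -548 - 6 = -554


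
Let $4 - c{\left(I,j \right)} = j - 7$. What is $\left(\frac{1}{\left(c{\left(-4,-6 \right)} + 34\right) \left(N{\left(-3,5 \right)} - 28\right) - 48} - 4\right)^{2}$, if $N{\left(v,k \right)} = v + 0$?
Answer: $\frac{42471289}{2653641} \approx 16.005$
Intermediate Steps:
$N{\left(v,k \right)} = v$
$c{\left(I,j \right)} = 11 - j$ ($c{\left(I,j \right)} = 4 - \left(j - 7\right) = 4 - \left(-7 + j\right) = 11 - j$)
$\left(\frac{1}{\left(c{\left(-4,-6 \right)} + 34\right) \left(N{\left(-3,5 \right)} - 28\right) - 48} - 4\right)^{2} = \left(\frac{1}{\left(\left(11 - -6\right) + 34\right) \left(-3 - 28\right) - 48} - 4\right)^{2} = \left(\frac{1}{\left(\left(11 + 6\right) + 34\right) \left(-31\right) - 48} + \left(-5 + 1\right)\right)^{2} = \left(\frac{1}{\left(17 + 34\right) \left(-31\right) - 48} - 4\right)^{2} = \left(\frac{1}{51 \left(-31\right) - 48} - 4\right)^{2} = \left(\frac{1}{-1581 - 48} - 4\right)^{2} = \left(\frac{1}{-1629} - 4\right)^{2} = \left(- \frac{1}{1629} - 4\right)^{2} = \left(- \frac{6517}{1629}\right)^{2} = \frac{42471289}{2653641}$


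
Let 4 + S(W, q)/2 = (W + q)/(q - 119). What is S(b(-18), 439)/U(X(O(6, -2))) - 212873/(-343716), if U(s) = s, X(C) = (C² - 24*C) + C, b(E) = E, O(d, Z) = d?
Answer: 314111617/467453760 ≈ 0.67196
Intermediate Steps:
S(W, q) = -8 + 2*(W + q)/(-119 + q) (S(W, q) = -8 + 2*((W + q)/(q - 119)) = -8 + 2*((W + q)/(-119 + q)) = -8 + 2*(W + q)/(-119 + q))
X(C) = C² - 23*C
S(b(-18), 439)/U(X(O(6, -2))) - 212873/(-343716) = (2*(476 - 18 - 3*439)/(-119 + 439))/((6*(-23 + 6))) - 212873/(-343716) = (2*(476 - 18 - 1317)/320)/((6*(-17))) - 212873*(-1/343716) = (2*(1/320)*(-859))/(-102) + 212873/343716 = -859/160*(-1/102) + 212873/343716 = 859/16320 + 212873/343716 = 314111617/467453760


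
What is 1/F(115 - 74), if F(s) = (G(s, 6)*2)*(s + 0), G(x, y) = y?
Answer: 1/492 ≈ 0.0020325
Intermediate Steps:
F(s) = 12*s (F(s) = (6*2)*(s + 0) = 12*s)
1/F(115 - 74) = 1/(12*(115 - 74)) = 1/(12*41) = 1/492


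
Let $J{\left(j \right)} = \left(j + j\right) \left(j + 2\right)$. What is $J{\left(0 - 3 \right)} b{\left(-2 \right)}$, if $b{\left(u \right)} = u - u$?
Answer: $0$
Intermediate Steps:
$b{\left(u \right)} = 0$
$J{\left(j \right)} = 2 j \left(2 + j\right)$
$J{\left(0 - 3 \right)} b{\left(-2 \right)} = 2 \left(0 - 3\right) \left(2 + \left(0 - 3\right)\right) 0 = 2 \left(-3\right) \left(2 - 3\right) 0 = 2 \left(-3\right) \left(-1\right) 0 = 6 \cdot 0 = 0$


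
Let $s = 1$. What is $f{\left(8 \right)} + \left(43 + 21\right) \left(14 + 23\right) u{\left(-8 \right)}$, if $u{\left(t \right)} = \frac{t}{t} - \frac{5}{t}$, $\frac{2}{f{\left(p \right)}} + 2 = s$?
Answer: $3846$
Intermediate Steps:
$f{\left(p \right)} = -2$ ($f{\left(p \right)} = \frac{2}{-2 + 1} = \frac{2}{-1} = 2 \left(-1\right) = -2$)
$u{\left(t \right)} = 1 - \frac{5}{t}$
$f{\left(8 \right)} + \left(43 + 21\right) \left(14 + 23\right) u{\left(-8 \right)} = -2 + \left(43 + 21\right) \left(14 + 23\right) \frac{-5 - 8}{-8} = -2 + 64 \cdot 37 \left(\left(- \frac{1}{8}\right) \left(-13\right)\right) = -2 + 2368 \cdot \frac{13}{8} = -2 + 3848 = 3846$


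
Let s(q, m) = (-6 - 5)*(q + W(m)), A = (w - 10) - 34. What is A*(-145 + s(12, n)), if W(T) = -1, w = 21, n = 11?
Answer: 6118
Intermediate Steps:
A = -23 (A = (21 - 10) - 34 = 11 - 34 = -23)
s(q, m) = 11 - 11*q (s(q, m) = (-6 - 5)*(q - 1) = -11*(-1 + q) = 11 - 11*q)
A*(-145 + s(12, n)) = -23*(-145 + (11 - 11*12)) = -23*(-145 + (11 - 132)) = -23*(-145 - 121) = -23*(-266) = 6118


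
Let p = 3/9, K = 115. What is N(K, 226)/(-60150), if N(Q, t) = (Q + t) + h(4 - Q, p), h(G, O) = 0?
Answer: -341/60150 ≈ -0.0056692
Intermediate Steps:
p = ⅓ (p = 3*(⅑) = ⅓ ≈ 0.33333)
N(Q, t) = Q + t (N(Q, t) = (Q + t) + 0 = Q + t)
N(K, 226)/(-60150) = (115 + 226)/(-60150) = 341*(-1/60150) = -341/60150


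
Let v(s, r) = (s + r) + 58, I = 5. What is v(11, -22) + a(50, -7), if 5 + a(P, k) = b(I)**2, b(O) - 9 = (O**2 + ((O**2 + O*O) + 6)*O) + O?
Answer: 101803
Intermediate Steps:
v(s, r) = 58 + r + s (v(s, r) = (r + s) + 58 = 58 + r + s)
b(O) = 9 + O + O**2 + O*(6 + 2*O**2) (b(O) = 9 + ((O**2 + ((O**2 + O*O) + 6)*O) + O) = 9 + ((O**2 + ((O**2 + O**2) + 6)*O) + O) = 9 + ((O**2 + (2*O**2 + 6)*O) + O) = 9 + ((O**2 + (6 + 2*O**2)*O) + O) = 9 + ((O**2 + O*(6 + 2*O**2)) + O) = 9 + (O + O**2 + O*(6 + 2*O**2)) = 9 + O + O**2 + O*(6 + 2*O**2))
a(P, k) = 101756 (a(P, k) = -5 + (9 + 5**2 + 2*5**3 + 7*5)**2 = -5 + (9 + 25 + 2*125 + 35)**2 = -5 + (9 + 25 + 250 + 35)**2 = -5 + 319**2 = -5 + 101761 = 101756)
v(11, -22) + a(50, -7) = (58 - 22 + 11) + 101756 = 47 + 101756 = 101803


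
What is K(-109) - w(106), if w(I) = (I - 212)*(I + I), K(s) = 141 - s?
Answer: 22722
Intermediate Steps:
w(I) = 2*I*(-212 + I) (w(I) = (-212 + I)*(2*I) = 2*I*(-212 + I))
K(-109) - w(106) = (141 - 1*(-109)) - 2*106*(-212 + 106) = (141 + 109) - 2*106*(-106) = 250 - 1*(-22472) = 250 + 22472 = 22722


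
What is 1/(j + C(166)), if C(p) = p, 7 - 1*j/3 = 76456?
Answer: -1/229181 ≈ -4.3634e-6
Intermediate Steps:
j = -229347 (j = 21 - 3*76456 = 21 - 229368 = -229347)
1/(j + C(166)) = 1/(-229347 + 166) = 1/(-229181) = -1/229181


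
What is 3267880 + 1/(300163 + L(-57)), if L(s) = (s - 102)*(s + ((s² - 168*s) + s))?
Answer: 5623648941679/1720886 ≈ 3.2679e+6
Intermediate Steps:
L(s) = (-102 + s)*(s² - 166*s) (L(s) = (-102 + s)*(s + (s² - 167*s)) = (-102 + s)*(s² - 166*s))
3267880 + 1/(300163 + L(-57)) = 3267880 + 1/(300163 - 57*(16932 + (-57)² - 268*(-57))) = 3267880 + 1/(300163 - 57*(16932 + 3249 + 15276)) = 3267880 + 1/(300163 - 57*35457) = 3267880 + 1/(300163 - 2021049) = 3267880 + 1/(-1720886) = 3267880 - 1/1720886 = 5623648941679/1720886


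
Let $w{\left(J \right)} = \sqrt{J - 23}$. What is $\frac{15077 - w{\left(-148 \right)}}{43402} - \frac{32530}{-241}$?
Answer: $\frac{1415500617}{10459882} - \frac{3 i \sqrt{19}}{43402} \approx 135.33 - 0.00030129 i$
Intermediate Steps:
$w{\left(J \right)} = \sqrt{-23 + J}$
$\frac{15077 - w{\left(-148 \right)}}{43402} - \frac{32530}{-241} = \frac{15077 - \sqrt{-23 - 148}}{43402} - \frac{32530}{-241} = \left(15077 - \sqrt{-171}\right) \frac{1}{43402} - - \frac{32530}{241} = \left(15077 - 3 i \sqrt{19}\right) \frac{1}{43402} + \frac{32530}{241} = \left(\frac{15077}{43402} - \frac{3 i \sqrt{19}}{43402}\right) + \frac{32530}{241} = \frac{1415500617}{10459882} - \frac{3 i \sqrt{19}}{43402}$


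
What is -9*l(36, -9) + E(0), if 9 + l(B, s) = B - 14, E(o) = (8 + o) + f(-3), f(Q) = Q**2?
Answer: -100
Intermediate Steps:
E(o) = 17 + o (E(o) = (8 + o) + (-3)**2 = (8 + o) + 9 = 17 + o)
l(B, s) = -23 + B (l(B, s) = -9 + (B - 14) = -9 + (-14 + B) = -23 + B)
-9*l(36, -9) + E(0) = -9*(-23 + 36) + (17 + 0) = -9*13 + 17 = -117 + 17 = -100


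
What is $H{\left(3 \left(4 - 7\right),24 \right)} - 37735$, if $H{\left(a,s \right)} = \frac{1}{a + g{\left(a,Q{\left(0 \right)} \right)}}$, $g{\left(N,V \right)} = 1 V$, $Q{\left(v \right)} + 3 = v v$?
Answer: $- \frac{452821}{12} \approx -37735.0$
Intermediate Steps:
$Q{\left(v \right)} = -3 + v^{2}$ ($Q{\left(v \right)} = -3 + v v = -3 + v^{2}$)
$g{\left(N,V \right)} = V$
$H{\left(a,s \right)} = \frac{1}{-3 + a}$ ($H{\left(a,s \right)} = \frac{1}{a - \left(3 - 0^{2}\right)} = \frac{1}{a + \left(-3 + 0\right)} = \frac{1}{a - 3} = \frac{1}{-3 + a}$)
$H{\left(3 \left(4 - 7\right),24 \right)} - 37735 = \frac{1}{-3 + 3 \left(4 - 7\right)} - 37735 = \frac{1}{-3 + 3 \left(-3\right)} - 37735 = \frac{1}{-3 - 9} - 37735 = \frac{1}{-12} - 37735 = - \frac{1}{12} - 37735 = - \frac{452821}{12}$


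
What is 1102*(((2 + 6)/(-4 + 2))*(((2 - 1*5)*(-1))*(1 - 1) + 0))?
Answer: 0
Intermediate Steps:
1102*(((2 + 6)/(-4 + 2))*(((2 - 1*5)*(-1))*(1 - 1) + 0)) = 1102*((8/(-2))*(((2 - 5)*(-1))*0 + 0)) = 1102*((8*(-1/2))*(-3*(-1)*0 + 0)) = 1102*(-4*(3*0 + 0)) = 1102*(-4*(0 + 0)) = 1102*(-4*0) = 1102*0 = 0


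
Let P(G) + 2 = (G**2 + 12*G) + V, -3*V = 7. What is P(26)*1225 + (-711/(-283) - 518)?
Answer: 1022600276/849 ≈ 1.2045e+6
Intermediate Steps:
V = -7/3 (V = -1/3*7 = -7/3 ≈ -2.3333)
P(G) = -13/3 + G**2 + 12*G (P(G) = -2 + ((G**2 + 12*G) - 7/3) = -2 + (-7/3 + G**2 + 12*G) = -13/3 + G**2 + 12*G)
P(26)*1225 + (-711/(-283) - 518) = (-13/3 + 26**2 + 12*26)*1225 + (-711/(-283) - 518) = (-13/3 + 676 + 312)*1225 + (-711*(-1/283) - 518) = (2951/3)*1225 + (711/283 - 518) = 3614975/3 - 145883/283 = 1022600276/849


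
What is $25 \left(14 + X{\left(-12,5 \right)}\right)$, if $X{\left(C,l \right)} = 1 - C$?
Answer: $675$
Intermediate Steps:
$25 \left(14 + X{\left(-12,5 \right)}\right) = 25 \left(14 + \left(1 - -12\right)\right) = 25 \left(14 + \left(1 + 12\right)\right) = 25 \left(14 + 13\right) = 25 \cdot 27 = 675$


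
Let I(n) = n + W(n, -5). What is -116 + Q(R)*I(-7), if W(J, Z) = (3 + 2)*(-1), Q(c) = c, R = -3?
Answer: -80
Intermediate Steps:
W(J, Z) = -5 (W(J, Z) = 5*(-1) = -5)
I(n) = -5 + n (I(n) = n - 5 = -5 + n)
-116 + Q(R)*I(-7) = -116 - 3*(-5 - 7) = -116 - 3*(-12) = -116 + 36 = -80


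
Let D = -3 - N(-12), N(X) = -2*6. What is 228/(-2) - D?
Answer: -123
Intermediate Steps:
N(X) = -12
D = 9 (D = -3 - 1*(-12) = -3 + 12 = 9)
228/(-2) - D = 228/(-2) - 1*9 = 228*(-½) - 9 = -114 - 9 = -123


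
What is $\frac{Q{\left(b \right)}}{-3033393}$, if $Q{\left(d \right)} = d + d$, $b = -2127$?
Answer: $\frac{1418}{1011131} \approx 0.0014024$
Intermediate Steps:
$Q{\left(d \right)} = 2 d$
$\frac{Q{\left(b \right)}}{-3033393} = \frac{2 \left(-2127\right)}{-3033393} = \left(-4254\right) \left(- \frac{1}{3033393}\right) = \frac{1418}{1011131}$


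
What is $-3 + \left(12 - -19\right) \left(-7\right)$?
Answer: $-220$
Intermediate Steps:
$-3 + \left(12 - -19\right) \left(-7\right) = -3 + \left(12 + 19\right) \left(-7\right) = -3 + 31 \left(-7\right) = -3 - 217 = -220$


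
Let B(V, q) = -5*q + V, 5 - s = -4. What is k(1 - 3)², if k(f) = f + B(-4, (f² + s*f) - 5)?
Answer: 7921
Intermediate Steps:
s = 9 (s = 5 - 1*(-4) = 5 + 4 = 9)
B(V, q) = V - 5*q
k(f) = 21 - 44*f - 5*f² (k(f) = f + (-4 - 5*((f² + 9*f) - 5)) = f + (-4 - 5*(-5 + f² + 9*f)) = f + (-4 + (25 - 45*f - 5*f²)) = f + (21 - 45*f - 5*f²) = 21 - 44*f - 5*f²)
k(1 - 3)² = (21 - 44*(1 - 3) - 5*(1 - 3)²)² = (21 - 44*(-2) - 5*(-2)²)² = (21 + 88 - 5*4)² = (21 + 88 - 20)² = 89² = 7921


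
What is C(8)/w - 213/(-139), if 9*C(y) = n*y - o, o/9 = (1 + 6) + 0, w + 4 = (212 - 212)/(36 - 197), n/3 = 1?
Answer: 4363/1668 ≈ 2.6157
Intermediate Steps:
n = 3 (n = 3*1 = 3)
w = -4 (w = -4 + (212 - 212)/(36 - 197) = -4 + 0/(-161) = -4 + 0*(-1/161) = -4 + 0 = -4)
o = 63 (o = 9*((1 + 6) + 0) = 9*(7 + 0) = 9*7 = 63)
C(y) = -7 + y/3 (C(y) = (3*y - 1*63)/9 = (3*y - 63)/9 = (-63 + 3*y)/9 = -7 + y/3)
C(8)/w - 213/(-139) = (-7 + (1/3)*8)/(-4) - 213/(-139) = (-7 + 8/3)*(-1/4) - 213*(-1/139) = -13/3*(-1/4) + 213/139 = 13/12 + 213/139 = 4363/1668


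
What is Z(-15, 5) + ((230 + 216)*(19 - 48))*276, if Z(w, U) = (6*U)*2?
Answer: -3569724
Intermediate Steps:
Z(w, U) = 12*U
Z(-15, 5) + ((230 + 216)*(19 - 48))*276 = 12*5 + ((230 + 216)*(19 - 48))*276 = 60 + (446*(-29))*276 = 60 - 12934*276 = 60 - 3569784 = -3569724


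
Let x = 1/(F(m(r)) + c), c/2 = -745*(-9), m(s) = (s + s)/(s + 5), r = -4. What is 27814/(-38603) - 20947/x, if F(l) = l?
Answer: -10837085611296/38603 ≈ -2.8073e+8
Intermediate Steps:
m(s) = 2*s/(5 + s) (m(s) = (2*s)/(5 + s) = 2*s/(5 + s))
c = 13410 (c = 2*(-745*(-9)) = 2*6705 = 13410)
x = 1/13402 (x = 1/(2*(-4)/(5 - 4) + 13410) = 1/(2*(-4)/1 + 13410) = 1/(2*(-4)*1 + 13410) = 1/(-8 + 13410) = 1/13402 ≈ 7.4616e-5)
27814/(-38603) - 20947/x = 27814/(-38603) - 20947/1/13402 = 27814*(-1/38603) - 20947*13402 = -27814/38603 - 280731694 = -10837085611296/38603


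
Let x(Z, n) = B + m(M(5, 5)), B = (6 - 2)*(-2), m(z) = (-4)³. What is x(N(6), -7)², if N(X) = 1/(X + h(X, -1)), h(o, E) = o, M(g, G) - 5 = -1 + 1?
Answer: 5184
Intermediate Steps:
M(g, G) = 5 (M(g, G) = 5 + (-1 + 1) = 5 + 0 = 5)
m(z) = -64
B = -8 (B = 4*(-2) = -8)
N(X) = 1/(2*X) (N(X) = 1/(X + X) = 1/(2*X))
x(Z, n) = -72 (x(Z, n) = -8 - 64 = -72)
x(N(6), -7)² = (-72)² = 5184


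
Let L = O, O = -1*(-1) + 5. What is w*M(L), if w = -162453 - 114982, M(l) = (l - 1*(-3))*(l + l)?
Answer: -29962980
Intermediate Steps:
O = 6 (O = 1 + 5 = 6)
L = 6
M(l) = 2*l*(3 + l) (M(l) = (l + 3)*(2*l) = (3 + l)*(2*l) = 2*l*(3 + l))
w = -277435
w*M(L) = -554870*6*(3 + 6) = -554870*6*9 = -277435*108 = -29962980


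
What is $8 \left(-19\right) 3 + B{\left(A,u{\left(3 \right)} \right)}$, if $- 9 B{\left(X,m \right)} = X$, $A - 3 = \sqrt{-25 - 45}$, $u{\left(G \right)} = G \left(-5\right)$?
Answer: $- \frac{1369}{3} - \frac{i \sqrt{70}}{9} \approx -456.33 - 0.92962 i$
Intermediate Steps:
$u{\left(G \right)} = - 5 G$
$A = 3 + i \sqrt{70}$ ($A = 3 + \sqrt{-25 - 45} = 3 + \sqrt{-70} = 3 + i \sqrt{70} \approx 3.0 + 8.3666 i$)
$B{\left(X,m \right)} = - \frac{X}{9}$
$8 \left(-19\right) 3 + B{\left(A,u{\left(3 \right)} \right)} = 8 \left(-19\right) 3 - \frac{3 + i \sqrt{70}}{9} = \left(-152\right) 3 - \left(\frac{1}{3} + \frac{i \sqrt{70}}{9}\right) = -456 - \left(\frac{1}{3} + \frac{i \sqrt{70}}{9}\right) = - \frac{1369}{3} - \frac{i \sqrt{70}}{9}$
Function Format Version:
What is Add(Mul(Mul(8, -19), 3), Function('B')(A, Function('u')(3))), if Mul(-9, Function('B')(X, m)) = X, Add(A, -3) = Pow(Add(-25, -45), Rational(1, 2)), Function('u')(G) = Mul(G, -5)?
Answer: Add(Rational(-1369, 3), Mul(Rational(-1, 9), I, Pow(70, Rational(1, 2)))) ≈ Add(-456.33, Mul(-0.92962, I))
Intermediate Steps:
Function('u')(G) = Mul(-5, G)
A = Add(3, Mul(I, Pow(70, Rational(1, 2)))) (A = Add(3, Pow(Add(-25, -45), Rational(1, 2))) = Add(3, Pow(-70, Rational(1, 2))) = Add(3, Mul(I, Pow(70, Rational(1, 2)))) ≈ Add(3.0000, Mul(8.3666, I)))
Function('B')(X, m) = Mul(Rational(-1, 9), X)
Add(Mul(Mul(8, -19), 3), Function('B')(A, Function('u')(3))) = Add(Mul(Mul(8, -19), 3), Mul(Rational(-1, 9), Add(3, Mul(I, Pow(70, Rational(1, 2)))))) = Add(Mul(-152, 3), Add(Rational(-1, 3), Mul(Rational(-1, 9), I, Pow(70, Rational(1, 2))))) = Add(-456, Add(Rational(-1, 3), Mul(Rational(-1, 9), I, Pow(70, Rational(1, 2))))) = Add(Rational(-1369, 3), Mul(Rational(-1, 9), I, Pow(70, Rational(1, 2))))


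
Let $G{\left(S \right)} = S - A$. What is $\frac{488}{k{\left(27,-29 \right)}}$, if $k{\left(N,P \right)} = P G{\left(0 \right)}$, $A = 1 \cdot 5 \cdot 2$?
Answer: $\frac{244}{145} \approx 1.6828$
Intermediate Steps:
$A = 10$ ($A = 5 \cdot 2 = 10$)
$G{\left(S \right)} = -10 + S$ ($G{\left(S \right)} = S - 10 = -10 + S$)
$k{\left(N,P \right)} = - 10 P$ ($k{\left(N,P \right)} = P \left(-10 + 0\right) = P \left(-10\right) = - 10 P$)
$\frac{488}{k{\left(27,-29 \right)}} = \frac{488}{\left(-10\right) \left(-29\right)} = \frac{488}{290} = 488 \cdot \frac{1}{290} = \frac{244}{145}$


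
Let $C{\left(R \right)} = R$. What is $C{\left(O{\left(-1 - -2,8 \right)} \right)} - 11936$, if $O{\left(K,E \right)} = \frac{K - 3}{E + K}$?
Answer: $- \frac{107426}{9} \approx -11936.0$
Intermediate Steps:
$O{\left(K,E \right)} = \frac{-3 + K}{E + K}$
$C{\left(O{\left(-1 - -2,8 \right)} \right)} - 11936 = \frac{-3 - -1}{8 - -1} - 11936 = \frac{-3 + \left(-1 + 2\right)}{8 + \left(-1 + 2\right)} - 11936 = \frac{-3 + 1}{8 + 1} - 11936 = \frac{1}{9} \left(-2\right) - 11936 = - \frac{2}{9} - 11936 = - \frac{107426}{9}$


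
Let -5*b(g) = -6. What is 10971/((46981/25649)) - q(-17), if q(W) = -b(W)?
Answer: 1407257781/234905 ≈ 5990.8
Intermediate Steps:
b(g) = 6/5 (b(g) = -⅕*(-6) = 6/5)
q(W) = -6/5 (q(W) = -1*6/5 = -6/5)
10971/((46981/25649)) - q(-17) = 10971/((46981/25649)) - 1*(-6/5) = 10971/((46981*(1/25649))) + 6/5 = 10971/(46981/25649) + 6/5 = 10971*(25649/46981) + 6/5 = 281395179/46981 + 6/5 = 1407257781/234905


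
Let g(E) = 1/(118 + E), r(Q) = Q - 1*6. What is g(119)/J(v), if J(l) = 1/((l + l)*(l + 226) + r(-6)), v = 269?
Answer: 88766/79 ≈ 1123.6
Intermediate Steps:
r(Q) = -6 + Q (r(Q) = Q - 6 = -6 + Q)
J(l) = 1/(-12 + 2*l*(226 + l)) (J(l) = 1/((l + l)*(l + 226) + (-6 - 6)) = 1/((2*l)*(226 + l) - 12) = 1/(2*l*(226 + l) - 12) = 1/(-12 + 2*l*(226 + l)))
g(119)/J(v) = 1/((118 + 119)*((1/(2*(-6 + 269² + 226*269))))) = 1/(237*((1/(2*(-6 + 72361 + 60794))))) = 1/(237*(((½)/133149))) = 1/(237*(((½)*(1/133149)))) = 1/(237*(1/266298)) = (1/237)*266298 = 88766/79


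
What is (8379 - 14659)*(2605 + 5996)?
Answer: -54014280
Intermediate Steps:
(8379 - 14659)*(2605 + 5996) = -6280*8601 = -54014280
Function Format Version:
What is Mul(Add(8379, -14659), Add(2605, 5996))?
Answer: -54014280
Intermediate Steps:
Mul(Add(8379, -14659), Add(2605, 5996)) = Mul(-6280, 8601) = -54014280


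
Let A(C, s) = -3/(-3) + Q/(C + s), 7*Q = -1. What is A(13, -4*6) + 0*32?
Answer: 78/77 ≈ 1.0130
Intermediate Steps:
Q = -⅐ (Q = (⅐)*(-1) = -⅐ ≈ -0.14286)
A(C, s) = 1 - 1/(7*(C + s)) (A(C, s) = -3/(-3) - 1/(7*(C + s)) = -3*(-⅓) - 1/(7*(C + s)) = 1 - 1/(7*(C + s)))
A(13, -4*6) + 0*32 = (-⅐ + 13 - 4*6)/(13 - 4*6) + 0*32 = (-⅐ + 13 - 24)/(13 - 24) + 0 = -78/7/(-11) + 0 = -1/11*(-78/7) + 0 = 78/77 + 0 = 78/77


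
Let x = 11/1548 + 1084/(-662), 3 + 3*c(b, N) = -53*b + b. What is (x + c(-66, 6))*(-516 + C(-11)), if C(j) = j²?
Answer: -231005523055/512388 ≈ -4.5084e+5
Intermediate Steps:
c(b, N) = -1 - 52*b/3 (c(b, N) = -1 + (-53*b + b)/3 = -1 + (-52*b)/3 = -1 - 52*b/3)
x = -835375/512388 (x = 11*(1/1548) + 1084*(-1/662) = 11/1548 - 542/331 = -835375/512388 ≈ -1.6304)
(x + c(-66, 6))*(-516 + C(-11)) = (-835375/512388 + (-1 - 52/3*(-66)))*(-516 + (-11)²) = (-835375/512388 + (-1 + 1144))*(-516 + 121) = (-835375/512388 + 1143)*(-395) = (584824109/512388)*(-395) = -231005523055/512388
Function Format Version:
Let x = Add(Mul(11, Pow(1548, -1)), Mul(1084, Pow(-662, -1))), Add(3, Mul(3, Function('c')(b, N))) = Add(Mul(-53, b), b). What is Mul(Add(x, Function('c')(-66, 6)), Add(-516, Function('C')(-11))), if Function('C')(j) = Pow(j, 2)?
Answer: Rational(-231005523055, 512388) ≈ -4.5084e+5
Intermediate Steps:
Function('c')(b, N) = Add(-1, Mul(Rational(-52, 3), b)) (Function('c')(b, N) = Add(-1, Mul(Rational(1, 3), Add(Mul(-53, b), b))) = Add(-1, Mul(Rational(1, 3), Mul(-52, b))) = Add(-1, Mul(Rational(-52, 3), b)))
x = Rational(-835375, 512388) (x = Add(Mul(11, Rational(1, 1548)), Mul(1084, Rational(-1, 662))) = Add(Rational(11, 1548), Rational(-542, 331)) = Rational(-835375, 512388) ≈ -1.6304)
Mul(Add(x, Function('c')(-66, 6)), Add(-516, Function('C')(-11))) = Mul(Add(Rational(-835375, 512388), Add(-1, Mul(Rational(-52, 3), -66))), Add(-516, Pow(-11, 2))) = Mul(Add(Rational(-835375, 512388), Add(-1, 1144)), Add(-516, 121)) = Mul(Add(Rational(-835375, 512388), 1143), -395) = Mul(Rational(584824109, 512388), -395) = Rational(-231005523055, 512388)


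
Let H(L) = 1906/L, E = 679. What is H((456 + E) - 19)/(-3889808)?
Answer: -953/2170512864 ≈ -4.3907e-7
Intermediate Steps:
H((456 + E) - 19)/(-3889808) = (1906/((456 + 679) - 19))/(-3889808) = (1906/(1135 - 19))*(-1/3889808) = (1906/1116)*(-1/3889808) = (1906*(1/1116))*(-1/3889808) = (953/558)*(-1/3889808) = -953/2170512864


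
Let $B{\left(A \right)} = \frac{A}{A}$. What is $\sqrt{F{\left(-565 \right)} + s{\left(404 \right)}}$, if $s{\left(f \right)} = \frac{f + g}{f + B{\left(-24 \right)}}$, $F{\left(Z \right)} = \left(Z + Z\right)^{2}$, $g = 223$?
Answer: $\frac{\sqrt{2585725635}}{45} \approx 1130.0$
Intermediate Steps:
$B{\left(A \right)} = 1$
$F{\left(Z \right)} = 4 Z^{2}$ ($F{\left(Z \right)} = \left(2 Z\right)^{2} = 4 Z^{2}$)
$s{\left(f \right)} = \frac{223 + f}{1 + f}$ ($s{\left(f \right)} = \frac{f + 223}{f + 1} = \frac{223 + f}{1 + f}$)
$\sqrt{F{\left(-565 \right)} + s{\left(404 \right)}} = \sqrt{4 \left(-565\right)^{2} + \frac{223 + 404}{1 + 404}} = \sqrt{4 \cdot 319225 + \frac{1}{405} \cdot 627} = \sqrt{1276900 + \frac{1}{405} \cdot 627} = \sqrt{1276900 + \frac{209}{135}} = \sqrt{\frac{172381709}{135}} = \frac{\sqrt{2585725635}}{45}$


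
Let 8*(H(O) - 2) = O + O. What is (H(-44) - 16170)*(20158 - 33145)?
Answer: 210116673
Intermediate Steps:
H(O) = 2 + O/4 (H(O) = 2 + (O + O)/8 = 2 + (2*O)/8 = 2 + O/4)
(H(-44) - 16170)*(20158 - 33145) = ((2 + (1/4)*(-44)) - 16170)*(20158 - 33145) = ((2 - 11) - 16170)*(-12987) = (-9 - 16170)*(-12987) = -16179*(-12987) = 210116673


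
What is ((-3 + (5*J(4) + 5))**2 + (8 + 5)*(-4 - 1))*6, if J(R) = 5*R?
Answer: 62034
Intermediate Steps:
((-3 + (5*J(4) + 5))**2 + (8 + 5)*(-4 - 1))*6 = ((-3 + (5*(5*4) + 5))**2 + (8 + 5)*(-4 - 1))*6 = ((-3 + (5*20 + 5))**2 + 13*(-5))*6 = ((-3 + (100 + 5))**2 - 65)*6 = ((-3 + 105)**2 - 65)*6 = (102**2 - 65)*6 = (10404 - 65)*6 = 10339*6 = 62034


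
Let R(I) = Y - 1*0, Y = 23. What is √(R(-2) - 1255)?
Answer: 4*I*√77 ≈ 35.1*I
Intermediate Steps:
R(I) = 23 (R(I) = 23 - 1*0 = 23 + 0 = 23)
√(R(-2) - 1255) = √(23 - 1255) = √(-1232) = 4*I*√77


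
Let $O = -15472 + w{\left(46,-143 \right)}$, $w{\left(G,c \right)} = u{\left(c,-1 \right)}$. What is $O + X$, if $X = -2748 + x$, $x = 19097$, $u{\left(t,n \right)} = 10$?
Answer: $887$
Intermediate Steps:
$w{\left(G,c \right)} = 10$
$X = 16349$ ($X = -2748 + 19097 = 16349$)
$O = -15462$ ($O = -15472 + 10 = -15462$)
$O + X = -15462 + 16349 = 887$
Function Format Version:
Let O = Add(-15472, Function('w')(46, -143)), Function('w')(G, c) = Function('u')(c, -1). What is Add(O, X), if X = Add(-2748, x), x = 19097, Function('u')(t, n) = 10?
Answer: 887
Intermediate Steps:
Function('w')(G, c) = 10
X = 16349 (X = Add(-2748, 19097) = 16349)
O = -15462 (O = Add(-15472, 10) = -15462)
Add(O, X) = Add(-15462, 16349) = 887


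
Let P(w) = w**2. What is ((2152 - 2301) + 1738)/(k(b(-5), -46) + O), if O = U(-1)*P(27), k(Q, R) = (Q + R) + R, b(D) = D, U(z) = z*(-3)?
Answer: 1589/2090 ≈ 0.76029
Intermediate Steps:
U(z) = -3*z
k(Q, R) = Q + 2*R
O = 2187 (O = -3*(-1)*27**2 = 3*729 = 2187)
((2152 - 2301) + 1738)/(k(b(-5), -46) + O) = ((2152 - 2301) + 1738)/((-5 + 2*(-46)) + 2187) = (-149 + 1738)/((-5 - 92) + 2187) = 1589/(-97 + 2187) = 1589/2090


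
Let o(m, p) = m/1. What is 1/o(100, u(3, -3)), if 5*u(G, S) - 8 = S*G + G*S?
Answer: 1/100 ≈ 0.010000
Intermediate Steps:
u(G, S) = 8/5 + 2*G*S/5 (u(G, S) = 8/5 + (S*G + G*S)/5 = 8/5 + (G*S + G*S)/5 = 8/5 + (2*G*S)/5 = 8/5 + 2*G*S/5)
o(m, p) = m (o(m, p) = m*1 = m)
1/o(100, u(3, -3)) = 1/100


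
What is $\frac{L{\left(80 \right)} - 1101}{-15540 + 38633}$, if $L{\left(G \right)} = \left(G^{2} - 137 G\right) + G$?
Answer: $- \frac{5581}{23093} \approx -0.24167$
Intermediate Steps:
$L{\left(G \right)} = G^{2} - 136 G$
$\frac{L{\left(80 \right)} - 1101}{-15540 + 38633} = \frac{80 \left(-136 + 80\right) - 1101}{-15540 + 38633} = \frac{80 \left(-56\right) - 1101}{23093} = \left(-4480 - 1101\right) \frac{1}{23093} = \left(-5581\right) \frac{1}{23093} = - \frac{5581}{23093}$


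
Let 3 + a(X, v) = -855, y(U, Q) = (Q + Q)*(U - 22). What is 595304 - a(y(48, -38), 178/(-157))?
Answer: 596162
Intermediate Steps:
y(U, Q) = 2*Q*(-22 + U) (y(U, Q) = (2*Q)*(-22 + U) = 2*Q*(-22 + U))
a(X, v) = -858 (a(X, v) = -3 - 855 = -858)
595304 - a(y(48, -38), 178/(-157)) = 595304 - 1*(-858) = 595304 + 858 = 596162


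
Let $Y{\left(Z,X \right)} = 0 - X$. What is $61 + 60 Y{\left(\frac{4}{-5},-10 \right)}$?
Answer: $661$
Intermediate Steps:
$Y{\left(Z,X \right)} = - X$
$61 + 60 Y{\left(\frac{4}{-5},-10 \right)} = 61 + 60 \left(\left(-1\right) \left(-10\right)\right) = 61 + 60 \cdot 10 = 61 + 600 = 661$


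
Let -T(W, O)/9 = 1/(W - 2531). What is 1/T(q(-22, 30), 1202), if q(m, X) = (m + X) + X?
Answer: 277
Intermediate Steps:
q(m, X) = m + 2*X (q(m, X) = (X + m) + X = m + 2*X)
T(W, O) = -9/(-2531 + W) (T(W, O) = -9/(W - 2531) = -9/(-2531 + W))
1/T(q(-22, 30), 1202) = 1/(-9/(-2531 + (-22 + 2*30))) = 1/(-9/(-2531 + (-22 + 60))) = 1/(-9/(-2531 + 38)) = 1/(-9/(-2493)) = 1/(-9*(-1/2493)) = 1/(1/277) = 277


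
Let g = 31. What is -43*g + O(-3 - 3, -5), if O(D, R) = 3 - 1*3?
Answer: -1333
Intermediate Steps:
O(D, R) = 0 (O(D, R) = 3 - 3 = 0)
-43*g + O(-3 - 3, -5) = -43*31 + 0 = -1333 + 0 = -1333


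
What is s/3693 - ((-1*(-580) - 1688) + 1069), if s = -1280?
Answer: 142747/3693 ≈ 38.653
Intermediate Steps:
s/3693 - ((-1*(-580) - 1688) + 1069) = -1280/3693 - ((-1*(-580) - 1688) + 1069) = -1280*1/3693 - ((580 - 1688) + 1069) = -1280/3693 - (-1108 + 1069) = -1280/3693 - 1*(-39) = -1280/3693 + 39 = 142747/3693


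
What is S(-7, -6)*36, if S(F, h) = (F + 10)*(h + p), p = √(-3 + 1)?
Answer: -648 + 108*I*√2 ≈ -648.0 + 152.74*I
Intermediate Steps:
p = I*√2 (p = √(-2) = I*√2 ≈ 1.4142*I)
S(F, h) = (10 + F)*(h + I*√2) (S(F, h) = (F + 10)*(h + I*√2) = (10 + F)*(h + I*√2))
S(-7, -6)*36 = (10*(-6) - 7*(-6) + 10*I*√2 + I*(-7)*√2)*36 = (-60 + 42 + 10*I*√2 - 7*I*√2)*36 = (-18 + 3*I*√2)*36 = -648 + 108*I*√2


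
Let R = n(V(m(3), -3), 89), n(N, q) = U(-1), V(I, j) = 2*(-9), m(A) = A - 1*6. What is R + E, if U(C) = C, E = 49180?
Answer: 49179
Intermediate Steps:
m(A) = -6 + A (m(A) = A - 6 = -6 + A)
V(I, j) = -18
n(N, q) = -1
R = -1
R + E = -1 + 49180 = 49179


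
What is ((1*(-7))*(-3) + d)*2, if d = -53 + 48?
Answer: 32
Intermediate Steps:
d = -5
((1*(-7))*(-3) + d)*2 = ((1*(-7))*(-3) - 5)*2 = (-7*(-3) - 5)*2 = (21 - 5)*2 = 16*2 = 32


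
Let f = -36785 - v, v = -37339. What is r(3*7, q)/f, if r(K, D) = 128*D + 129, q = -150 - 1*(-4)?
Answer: -67/2 ≈ -33.500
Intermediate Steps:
q = -146 (q = -150 + 4 = -146)
r(K, D) = 129 + 128*D
f = 554 (f = -36785 - 1*(-37339) = -36785 + 37339 = 554)
r(3*7, q)/f = (129 + 128*(-146))/554 = (129 - 18688)*(1/554) = -18559*1/554 = -67/2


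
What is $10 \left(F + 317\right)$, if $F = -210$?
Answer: $1070$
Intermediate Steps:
$10 \left(F + 317\right) = 10 \left(-210 + 317\right) = 10 \cdot 107 = 1070$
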